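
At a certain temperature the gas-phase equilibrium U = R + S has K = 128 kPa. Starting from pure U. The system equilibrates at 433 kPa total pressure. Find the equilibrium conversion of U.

Take 1 mol U as basis and let X be its fractional conversion, so ξ = X.
Mole table: n_U = 1 − X; n_R = X; n_S = X.
n_T = Σnᵢ = 1 + X.
y_i = n_i/n_T, p_i = y_i·P. K = p_R p_S / (p_U).
This yields a degree-2 equation in X; solving on (0,1), X = 0.478.

X = 0.478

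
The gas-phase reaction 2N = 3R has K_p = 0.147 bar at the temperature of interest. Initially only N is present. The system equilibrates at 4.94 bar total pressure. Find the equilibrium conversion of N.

Take 1 mol N as basis and let X be its fractional conversion, so ξ = 0.5X.
Mole table: n_N = 1 − X; n_R = 1.5X.
Summing: n_T = 1 + 0.5X.
Mole fractions y_i = n_i/n_T; K_p = p_R^3 / (p_N^2) with p_i = y_i·P.
Substituting and setting equal to 0.147 bar gives a polynomial in X; the root in (0,1) is X = 0.186.

X = 0.186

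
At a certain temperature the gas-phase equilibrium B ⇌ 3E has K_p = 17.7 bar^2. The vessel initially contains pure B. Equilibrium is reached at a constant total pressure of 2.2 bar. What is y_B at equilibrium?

y_B = 0.161

Take 1 mol B as basis and let X be its fractional conversion, so ξ = X.
Species balance: n_B = 1 − X; n_E = 3X.
Summing: n_T = 1 + 2X.
y_i = n_i/n_T, p_i = y_i·P. K_p = p_E^3 / (p_B).
Setting this equal to 17.7 bar^2 and taking the physical root (0 < X < 1) gives X = 0.634.
Then n_B = 0.366, n_T = 2.27, so y_B = 0.161.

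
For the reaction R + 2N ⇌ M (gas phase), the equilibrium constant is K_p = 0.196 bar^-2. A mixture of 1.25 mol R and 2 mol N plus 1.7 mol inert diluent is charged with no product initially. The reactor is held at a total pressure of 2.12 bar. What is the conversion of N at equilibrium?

X = 0.134

Basis: 2 mol N initially; let X = conversion of N. Extent ξ = X.
Species balance: n_R = 1.25 − X; n_N = 2 − 2X; n_M = X; n_I = 1.7 (inert).
n_T = Σnᵢ = 4.95 − 2X.
y_i = n_i/n_T, p_i = y_i·P. K_p = p_M / (p_R p_N^2).
Equating to 0.196 bar^-2 and solving on 0 < X < 1: X = 0.134.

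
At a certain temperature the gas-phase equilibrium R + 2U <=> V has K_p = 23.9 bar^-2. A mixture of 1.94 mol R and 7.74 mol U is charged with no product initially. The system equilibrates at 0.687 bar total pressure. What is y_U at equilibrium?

Let X = conversion of R (basis 1.94 mol R); extent of reaction ξ = 1.94X.
At extent ξ: n_R = 1.94 − 1.94X; n_U = 7.74 − 3.88X; n_V = 1.94X.
Summing: n_T = 9.68 − 3.88X.
y_i = n_i/n_T, p_i = y_i·P. K_p = p_V / (p_R p_U^2).
Setting this equal to 23.9 bar^-2 and taking the physical root (0 < X < 1) gives X = 0.846.
Then n_U = 4.46, n_T = 6.4, so y_U = 0.697.

y_U = 0.697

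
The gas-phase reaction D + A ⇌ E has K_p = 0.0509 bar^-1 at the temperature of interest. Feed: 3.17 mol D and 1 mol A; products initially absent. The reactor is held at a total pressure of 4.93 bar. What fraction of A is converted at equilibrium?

Basis: 1 mol A initially; let X = conversion of A. Extent ξ = X.
At extent ξ: n_D = 3.17 − X; n_A = 1 − X; n_E = X.
n_T = Σnᵢ = 4.17 − X.
With p_i = (n_i/n_T)P, K_p = p_E / (p_D p_A).
Setting this equal to 0.0509 bar^-1 and taking the physical root (0 < X < 1) gives X = 0.159.

X = 0.159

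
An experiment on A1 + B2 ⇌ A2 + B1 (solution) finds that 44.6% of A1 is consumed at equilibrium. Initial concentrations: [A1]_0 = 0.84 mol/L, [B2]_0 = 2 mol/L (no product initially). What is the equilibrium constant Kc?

Kc = 0.186

Let X = conversion of A1.
Concentrations: [A1] = 0.84 − 0.84X; [B2] = 2 − 0.84X; [A2] = 0.84X; [B1] = 0.84X.
At X = 0.446: [A1] = 0.465, [B2] = 1.63, [A2] = 0.375, [B1] = 0.375.
Kc = [A2] [B1] / ([A1] [B2]) = 0.186.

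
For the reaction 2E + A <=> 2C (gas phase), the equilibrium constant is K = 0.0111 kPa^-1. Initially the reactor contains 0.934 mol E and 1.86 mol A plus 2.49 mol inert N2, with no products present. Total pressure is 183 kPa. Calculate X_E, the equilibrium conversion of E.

Take 0.934 mol E as basis and let X be its fractional conversion, so ξ = 0.467X.
Mole table: n_E = 0.934 − 0.934X; n_A = 1.86 − 0.467X; n_C = 0.934X; n_I = 2.49 (inert).
Total moles n_T = 5.28 − 0.467X.
With p_i = (n_i/n_T)P, K = p_C^2 / (p_E^2 p_A).
This yields a degree-3 equation in X; solving on (0,1), X = 0.448.

X = 0.448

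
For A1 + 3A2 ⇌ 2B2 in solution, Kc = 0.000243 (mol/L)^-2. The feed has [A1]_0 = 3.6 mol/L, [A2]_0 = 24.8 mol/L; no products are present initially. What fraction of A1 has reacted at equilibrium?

X = 0.329

Let X = conversion of A1; extent ξ = 3.6·X mol/L.
Concentrations: [A1] = 3.6 − 3.6X; [A2] = 24.8 − 10.8X; [B2] = 7.2X.
Kc = [B2]^2 / ([A1] [A2]^3).
Equating to 0.000243 (mol/L)^-2: the physical root is X = 0.329.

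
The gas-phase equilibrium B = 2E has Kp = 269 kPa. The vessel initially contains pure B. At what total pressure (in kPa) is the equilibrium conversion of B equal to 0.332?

Take 1 mol B as basis and let X be its fractional conversion, so ξ = X.
At extent ξ: n_B = 1 − X; n_E = 2X.
Total moles n_T = 1 + X.
Kp = p_E^2 / (p_B) with p_i = (n_i/n_T)·P.
At X = 0.332: the mole-fraction product g(X) = Π y_i^ν_i = 0.4955. Since Kp = g(X)·P^{1}, P = (Kp/g)^(1/1) = (269/0.4955)^(1/1) = 543 kPa.

P = 543 kPa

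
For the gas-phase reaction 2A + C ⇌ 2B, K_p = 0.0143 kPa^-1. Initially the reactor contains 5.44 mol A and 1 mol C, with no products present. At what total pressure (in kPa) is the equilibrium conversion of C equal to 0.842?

Let X = conversion of C (basis 1 mol C); extent of reaction ξ = X.
At extent ξ: n_A = 5.44 − 2X; n_C = 1 − X; n_B = 2X.
Summing: n_T = 6.44 − X.
K_p = p_B^2 / (p_A^2 p_C) with p_i = (n_i/n_T)·P.
At X = 0.842: the mole-fraction product g(X) = Π y_i^ν_i = 7.122. Since K_p = g(X)·P^{-1}, P = (g/K_p)^(1/1) = (7.122/0.0143)^(1/1) = 498 kPa.

P = 498 kPa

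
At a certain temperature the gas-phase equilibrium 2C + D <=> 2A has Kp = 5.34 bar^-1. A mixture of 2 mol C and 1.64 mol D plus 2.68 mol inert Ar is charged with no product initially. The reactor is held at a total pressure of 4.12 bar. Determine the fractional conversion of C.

Take 2 mol C as basis and let X be its fractional conversion, so ξ = X.
Mole table: n_C = 2 − 2X; n_D = 1.64 − X; n_A = 2X; n_I = 2.68 (inert).
Total moles n_T = 6.32 − X.
With p_i = (n_i/n_T)P, Kp = p_A^2 / (p_C^2 p_D).
Equating to 5.34 bar^-1 and solving on 0 < X < 1: X = 0.661.

X = 0.661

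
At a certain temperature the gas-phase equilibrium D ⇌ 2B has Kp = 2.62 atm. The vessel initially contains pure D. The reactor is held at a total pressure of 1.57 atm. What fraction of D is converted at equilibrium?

X = 0.543

Basis: 1 mol D initially; let X = conversion of D. Extent ξ = X.
Moles: n_D = 1 − X; n_B = 2X.
n_T = Σnᵢ = 1 + X.
With p_i = (n_i/n_T)P, Kp = p_B^2 / (p_D).
Setting this equal to 2.62 atm and taking the physical root (0 < X < 1) gives X = 0.543.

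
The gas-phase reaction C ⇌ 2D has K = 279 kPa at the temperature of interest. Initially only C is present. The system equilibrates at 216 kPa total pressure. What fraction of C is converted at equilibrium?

X = 0.494

Take 1 mol C as basis and let X be its fractional conversion, so ξ = X.
At extent ξ: n_C = 1 − X; n_D = 2X.
n_T = Σnᵢ = 1 + X.
Mole fractions y_i = n_i/n_T; K = p_D^2 / (p_C) with p_i = y_i·P.
Equating to 279 kPa and solving on 0 < X < 1: X = 0.494.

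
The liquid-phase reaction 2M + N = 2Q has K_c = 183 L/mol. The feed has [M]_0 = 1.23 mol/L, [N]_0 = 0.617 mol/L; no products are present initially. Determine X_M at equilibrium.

X = 0.820

Let X = conversion of M; extent ξ = 1.23X/2 mol/L.
Concentrations: [M] = 1.23 − 1.23X; [N] = 0.617 − 0.615X; [Q] = 1.23X.
K_c = [Q]^2 / ([M]^2 [N]).
Setting equal to 183 and solving for X on (0,1) gives X = 0.820.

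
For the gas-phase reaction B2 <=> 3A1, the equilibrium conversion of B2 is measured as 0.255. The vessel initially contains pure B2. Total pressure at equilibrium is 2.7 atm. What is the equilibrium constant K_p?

Let X = conversion of B2 (basis 1 mol B2); extent of reaction ξ = X.
Moles: n_B2 = 1 − X; n_A1 = 3X.
Total moles n_T = 1 + 2X.
At X = 0.255: n_B2 = 0.745, n_A1 = 0.765, n_T = 1.51.
p_i = (n_i/n_T)·P. K_p = p_A1^3 / (p_B2) = 1.92 atm^2.

K_p = 1.92 atm^2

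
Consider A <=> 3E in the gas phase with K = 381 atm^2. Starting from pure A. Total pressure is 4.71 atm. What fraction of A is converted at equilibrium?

Take 1 mol A as basis and let X be its fractional conversion, so ξ = X.
At extent ξ: n_A = 1 − X; n_E = 3X.
n_T = Σnᵢ = 1 + 2X.
With p_i = (n_i/n_T)P, K = p_E^3 / (p_A).
This yields a degree-3 equation in X; solving on (0,1), X = 0.864.

X = 0.864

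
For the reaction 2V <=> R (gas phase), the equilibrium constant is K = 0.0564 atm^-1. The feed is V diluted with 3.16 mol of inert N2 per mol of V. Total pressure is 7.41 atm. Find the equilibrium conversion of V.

Basis: 1 mol V initially; let X = conversion of V. Extent ξ = 0.5X.
Moles: n_V = 1 − X; n_R = 0.5X; n_I = 3.16 (inert).
n_T = Σnᵢ = 4.16 − 0.5X.
y_i = n_i/n_T, p_i = y_i·P. K = p_R / (p_V^2).
Setting this equal to 0.0564 atm^-1 and taking the physical root (0 < X < 1) gives X = 0.148.

X = 0.148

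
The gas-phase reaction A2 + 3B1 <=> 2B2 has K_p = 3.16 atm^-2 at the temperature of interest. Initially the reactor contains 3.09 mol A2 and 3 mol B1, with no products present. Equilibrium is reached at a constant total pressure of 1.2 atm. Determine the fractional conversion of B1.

Basis: 3 mol B1 initially; let X = conversion of B1. Extent ξ = X.
Moles: n_A2 = 3.09 − X; n_B1 = 3 − 3X; n_B2 = 2X.
Summing: n_T = 6.09 − 2X.
Mole fractions y_i = n_i/n_T; K_p = p_B2^2 / (p_A2 p_B1^3) with p_i = y_i·P.
Setting this equal to 3.16 atm^-2 and taking the physical root (0 < X < 1) gives X = 0.544.

X = 0.544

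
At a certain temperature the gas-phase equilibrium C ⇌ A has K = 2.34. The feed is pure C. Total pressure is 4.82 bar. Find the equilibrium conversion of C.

Basis: 1 mol C initially; let X = conversion of C. Extent ξ = X.
Moles: n_C = 1 − X; n_A = X.
Since Δν = 0, n_T = 1 throughout.
Mole fractions y_i = n_i/n_T; K = p_A / (p_C) with p_i = y_i·P.
This yields a degree-1 equation in X; solving on (0,1), X = 0.701.

X = 0.701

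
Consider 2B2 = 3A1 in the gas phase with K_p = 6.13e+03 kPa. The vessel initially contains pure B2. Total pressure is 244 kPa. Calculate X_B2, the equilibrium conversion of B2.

Basis: 1 mol B2 initially; let X = conversion of B2. Extent ξ = 0.5X.
Species balance: n_B2 = 1 − X; n_A1 = 1.5X.
n_T = Σnᵢ = 1 + 0.5X.
y_i = n_i/n_T, p_i = y_i·P. K_p = p_A1^3 / (p_B2^2).
Setting this equal to 6.13e+03 kPa and taking the physical root (0 < X < 1) gives X = 0.784.

X = 0.784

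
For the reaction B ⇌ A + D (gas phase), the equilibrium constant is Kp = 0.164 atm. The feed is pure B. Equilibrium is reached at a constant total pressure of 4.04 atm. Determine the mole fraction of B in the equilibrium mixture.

y_B = 0.670

Take 1 mol B as basis and let X be its fractional conversion, so ξ = X.
Moles: n_B = 1 − X; n_A = X; n_D = X.
Summing: n_T = 1 + X.
y_i = n_i/n_T, p_i = y_i·P. Kp = p_A p_D / (p_B).
Equating to 0.164 atm and solving on 0 < X < 1: X = 0.198.
Then n_B = 0.802, n_T = 1.2, so y_B = 0.670.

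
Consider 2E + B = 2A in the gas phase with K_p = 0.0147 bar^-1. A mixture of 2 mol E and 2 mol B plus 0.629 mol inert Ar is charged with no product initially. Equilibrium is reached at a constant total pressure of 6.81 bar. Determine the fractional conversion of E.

X = 0.169

Take 2 mol E as basis and let X be its fractional conversion, so ξ = X.
Species balance: n_E = 2 − 2X; n_B = 2 − X; n_A = 2X; n_I = 0.629 (inert).
Summing: n_T = 4.63 − X.
Mole fractions y_i = n_i/n_T; K_p = p_A^2 / (p_E^2 p_B) with p_i = y_i·P.
Equating to 0.0147 bar^-1 and solving on 0 < X < 1: X = 0.169.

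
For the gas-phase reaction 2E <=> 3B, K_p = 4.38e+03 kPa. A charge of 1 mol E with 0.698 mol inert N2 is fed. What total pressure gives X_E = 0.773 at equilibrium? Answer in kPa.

P = 302 kPa

Take 1 mol E as basis and let X be its fractional conversion, so ξ = 0.5X.
Moles: n_E = 1 − X; n_B = 1.5X; n_I = 0.698 (inert).
n_T = Σnᵢ = 1.7 + 0.5X.
K_p = p_B^3 / (p_E^2) with p_i = (n_i/n_T)·P.
At X = 0.773: the mole-fraction product g(X) = Π y_i^ν_i = 14.51. Since K_p = g(X)·P^{1}, P = (K_p/g)^(1/1) = (4.38e+03/14.51)^(1/1) = 302 kPa.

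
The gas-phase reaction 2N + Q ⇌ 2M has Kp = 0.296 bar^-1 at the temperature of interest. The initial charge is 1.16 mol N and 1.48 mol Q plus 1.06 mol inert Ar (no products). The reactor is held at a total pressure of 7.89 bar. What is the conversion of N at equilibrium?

Let X = conversion of N (basis 1.16 mol N); extent of reaction ξ = 0.58X.
At extent ξ: n_N = 1.16 − 1.16X; n_Q = 1.48 − 0.58X; n_M = 1.16X; n_I = 1.06 (inert).
Summing: n_T = 3.7 − 0.58X.
With p_i = (n_i/n_T)P, Kp = p_M^2 / (p_N^2 p_Q).
Equating to 0.296 bar^-1 and solving on 0 < X < 1: X = 0.475.

X = 0.475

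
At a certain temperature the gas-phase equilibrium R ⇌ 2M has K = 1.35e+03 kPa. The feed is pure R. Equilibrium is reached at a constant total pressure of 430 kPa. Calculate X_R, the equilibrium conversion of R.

Take 1 mol R as basis and let X be its fractional conversion, so ξ = X.
Mole table: n_R = 1 − X; n_M = 2X.
Summing: n_T = 1 + X.
With p_i = (n_i/n_T)P, K = p_M^2 / (p_R).
This yields a degree-2 equation in X; solving on (0,1), X = 0.663.

X = 0.663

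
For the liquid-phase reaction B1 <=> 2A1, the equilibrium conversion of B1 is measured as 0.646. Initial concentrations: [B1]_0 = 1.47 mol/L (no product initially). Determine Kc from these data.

Kc = 6.93 mol/L

Let X = conversion of B1.
Concentrations: [B1] = 1.47 − 1.47X; [A1] = 2.94X.
At X = 0.646: [B1] = 0.52, [A1] = 1.9.
Kc = [A1]^2 / ([B1]) = 6.93 mol/L.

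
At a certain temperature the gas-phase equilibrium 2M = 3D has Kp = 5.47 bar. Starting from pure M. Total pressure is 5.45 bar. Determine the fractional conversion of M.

Take 1 mol M as basis and let X be its fractional conversion, so ξ = 0.5X.
At extent ξ: n_M = 1 − X; n_D = 1.5X.
Total moles n_T = 1 + 0.5X.
Mole fractions y_i = n_i/n_T; Kp = p_D^3 / (p_M^2) with p_i = y_i·P.
This yields a degree-3 equation in X; solving on (0,1), X = 0.469.

X = 0.469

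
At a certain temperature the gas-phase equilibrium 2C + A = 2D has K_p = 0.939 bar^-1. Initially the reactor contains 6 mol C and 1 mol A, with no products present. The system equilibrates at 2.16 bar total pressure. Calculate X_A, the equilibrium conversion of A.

X = 0.706

Basis: 1 mol A initially; let X = conversion of A. Extent ξ = X.
Species balance: n_C = 6 − 2X; n_A = 1 − X; n_D = 2X.
Total moles n_T = 7 − X.
Mole fractions y_i = n_i/n_T; K_p = p_D^2 / (p_C^2 p_A) with p_i = y_i·P.
Equating to 0.939 bar^-1 and solving on 0 < X < 1: X = 0.706.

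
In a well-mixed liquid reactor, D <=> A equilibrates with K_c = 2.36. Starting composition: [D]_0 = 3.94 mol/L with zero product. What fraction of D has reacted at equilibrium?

X = 0.702

Let X = conversion of D; extent ξ = 3.94·X mol/L.
Concentrations: [D] = 3.94 − 3.94X; [A] = 3.94X.
K_c = [A] / ([D]).
Solving K_c = 2.36 for X ∈ (0,1): X = 0.702.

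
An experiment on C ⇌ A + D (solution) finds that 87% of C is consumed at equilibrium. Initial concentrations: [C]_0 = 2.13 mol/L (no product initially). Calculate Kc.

Kc = 12.4 mol/L

Let X = conversion of C.
Concentrations: [C] = 2.13 − 2.13X; [A] = 2.13X; [D] = 2.13X.
At X = 0.87: [C] = 0.277, [A] = 1.85, [D] = 1.85.
Kc = [A] [D] / ([C]) = 12.4 mol/L.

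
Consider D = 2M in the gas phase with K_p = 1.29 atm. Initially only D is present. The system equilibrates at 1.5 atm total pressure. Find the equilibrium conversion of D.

X = 0.421

Basis: 1 mol D initially; let X = conversion of D. Extent ξ = X.
At extent ξ: n_D = 1 − X; n_M = 2X.
n_T = Σnᵢ = 1 + X.
y_i = n_i/n_T, p_i = y_i·P. K_p = p_M^2 / (p_D).
This yields a degree-2 equation in X; solving on (0,1), X = 0.421.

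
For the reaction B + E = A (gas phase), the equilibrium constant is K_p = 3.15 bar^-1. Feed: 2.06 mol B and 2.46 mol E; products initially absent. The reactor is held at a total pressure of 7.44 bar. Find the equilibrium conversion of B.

X = 0.856

Take 2.06 mol B as basis and let X be its fractional conversion, so ξ = 2.06X.
At extent ξ: n_B = 2.06 − 2.06X; n_E = 2.46 − 2.06X; n_A = 2.06X.
n_T = Σnᵢ = 4.52 − 2.06X.
y_i = n_i/n_T, p_i = y_i·P. K_p = p_A / (p_B p_E).
Substituting and setting equal to 3.15 bar^-1 gives a polynomial in X; the root in (0,1) is X = 0.856.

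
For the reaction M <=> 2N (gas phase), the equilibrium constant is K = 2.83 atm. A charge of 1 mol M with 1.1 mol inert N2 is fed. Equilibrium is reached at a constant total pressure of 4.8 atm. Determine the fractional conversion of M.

Let X = conversion of M (basis 1 mol M); extent of reaction ξ = X.
Mole table: n_M = 1 − X; n_N = 2X; n_I = 1.1 (inert).
Total moles n_T = 2.1 + X.
y_i = n_i/n_T, p_i = y_i·P. K = p_N^2 / (p_M).
This yields a degree-2 equation in X; solving on (0,1), X = 0.454.

X = 0.454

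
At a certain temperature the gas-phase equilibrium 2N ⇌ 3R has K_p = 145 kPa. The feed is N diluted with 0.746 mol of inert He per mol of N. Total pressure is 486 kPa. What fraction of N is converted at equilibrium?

Let X = conversion of N (basis 1 mol N); extent of reaction ξ = 0.5X.
Species balance: n_N = 1 − X; n_R = 1.5X; n_I = 0.746 (inert).
n_T = Σnᵢ = 1.75 + 0.5X.
With p_i = (n_i/n_T)P, K_p = p_R^3 / (p_N^2).
This yields a degree-3 equation in X; solving on (0,1), X = 0.397.

X = 0.397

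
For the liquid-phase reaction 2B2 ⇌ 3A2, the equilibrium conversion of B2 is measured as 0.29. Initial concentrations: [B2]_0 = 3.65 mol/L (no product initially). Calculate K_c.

Let X = conversion of B2.
Concentrations: [B2] = 3.65 − 3.65X; [A2] = 5.47X.
At X = 0.29: [B2] = 2.59, [A2] = 1.59.
K_c = [A2]^3 / ([B2]^2) = 0.596 mol/L.

K_c = 0.596 mol/L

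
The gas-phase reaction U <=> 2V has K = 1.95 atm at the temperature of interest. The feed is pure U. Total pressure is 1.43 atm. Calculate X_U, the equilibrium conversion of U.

Take 1 mol U as basis and let X be its fractional conversion, so ξ = X.
Species balance: n_U = 1 − X; n_V = 2X.
Total moles n_T = 1 + X.
Mole fractions y_i = n_i/n_T; K = p_V^2 / (p_U) with p_i = y_i·P.
This yields a degree-2 equation in X; solving on (0,1), X = 0.504.

X = 0.504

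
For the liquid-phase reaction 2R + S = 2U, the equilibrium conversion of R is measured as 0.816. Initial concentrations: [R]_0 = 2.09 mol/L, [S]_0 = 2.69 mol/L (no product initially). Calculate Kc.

Kc = 10.7 L/mol

Let X = conversion of R.
Concentrations: [R] = 2.09 − 2.09X; [S] = 2.69 − 1.04X; [U] = 2.09X.
At X = 0.816: [R] = 0.385, [S] = 1.84, [U] = 1.71.
Kc = [U]^2 / ([R]^2 [S]) = 10.7 L/mol.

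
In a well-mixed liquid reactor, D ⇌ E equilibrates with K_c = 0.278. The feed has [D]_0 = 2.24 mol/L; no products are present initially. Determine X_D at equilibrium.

X = 0.218

Let X = conversion of D; extent ξ = 2.24·X mol/L.
Concentrations: [D] = 2.24 − 2.24X; [E] = 2.24X.
K_c = [E] / ([D]).
Setting equal to 0.278 and solving for X on (0,1) gives X = 0.218.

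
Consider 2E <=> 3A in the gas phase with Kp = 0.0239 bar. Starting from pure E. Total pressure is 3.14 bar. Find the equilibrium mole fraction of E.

y_E = 0.827

Take 1 mol E as basis and let X be its fractional conversion, so ξ = 0.5X.
Species balance: n_E = 1 − X; n_A = 1.5X.
n_T = Σnᵢ = 1 + 0.5X.
Mole fractions y_i = n_i/n_T; Kp = p_A^3 / (p_E^2) with p_i = y_i·P.
Setting this equal to 0.0239 bar and taking the physical root (0 < X < 1) gives X = 0.123.
Then n_E = 0.877, n_T = 1.06, so y_E = 0.827.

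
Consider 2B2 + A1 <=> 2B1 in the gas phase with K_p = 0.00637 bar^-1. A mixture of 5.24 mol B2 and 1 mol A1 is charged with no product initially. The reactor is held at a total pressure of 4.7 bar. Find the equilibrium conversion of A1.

Take 1 mol A1 as basis and let X be its fractional conversion, so ξ = X.
Moles: n_B2 = 5.24 − 2X; n_A1 = 1 − X; n_B1 = 2X.
Total moles n_T = 6.24 − X.
y_i = n_i/n_T, p_i = y_i·P. K_p = p_B1^2 / (p_B2^2 p_A1).
This yields a degree-3 equation in X; solving on (0,1), X = 0.158.

X = 0.158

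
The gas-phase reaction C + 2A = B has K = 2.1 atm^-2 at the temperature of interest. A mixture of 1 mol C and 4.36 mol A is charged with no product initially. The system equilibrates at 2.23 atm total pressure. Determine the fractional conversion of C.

X = 0.847

Take 1 mol C as basis and let X be its fractional conversion, so ξ = X.
Mole table: n_C = 1 − X; n_A = 4.36 − 2X; n_B = X.
Summing: n_T = 5.36 − 2X.
With p_i = (n_i/n_T)P, K = p_B / (p_C p_A^2).
This yields a degree-3 equation in X; solving on (0,1), X = 0.847.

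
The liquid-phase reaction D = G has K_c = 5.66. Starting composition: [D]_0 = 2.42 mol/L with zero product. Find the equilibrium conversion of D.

Let X = conversion of D; extent ξ = 2.42·X mol/L.
Concentrations: [D] = 2.42 − 2.42X; [G] = 2.42X.
K_c = [G] / ([D]).
This equals 5.66 at X = 0.850 (the root in 0 < X < 1).

X = 0.850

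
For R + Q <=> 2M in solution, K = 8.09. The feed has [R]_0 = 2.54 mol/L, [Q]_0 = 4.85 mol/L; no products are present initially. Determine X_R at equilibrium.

X = 0.755

Let X = conversion of R; extent ξ = 2.54·X mol/L.
Concentrations: [R] = 2.54 − 2.54X; [Q] = 4.85 − 2.54X; [M] = 5.08X.
K = [M]^2 / ([R] [Q]).
Setting equal to 8.09 and solving for X on (0,1) gives X = 0.755.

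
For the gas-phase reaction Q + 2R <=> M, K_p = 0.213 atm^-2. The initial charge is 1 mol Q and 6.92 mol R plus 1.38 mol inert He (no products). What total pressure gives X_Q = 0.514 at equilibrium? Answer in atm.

P = 3.13 atm

Basis: 1 mol Q initially; let X = conversion of Q. Extent ξ = X.
Mole table: n_Q = 1 − X; n_R = 6.92 − 2X; n_M = X; n_I = 1.38 (inert).
Total moles n_T = 9.3 − 2X.
K_p = p_M / (p_Q p_R^2) with p_i = (n_i/n_T)·P.
At X = 0.514: the mole-fraction product g(X) = Π y_i^ν_i = 2.085. Since K_p = g(X)·P^{-2}, P = (g/K_p)^(1/2) = (2.085/0.213)^(1/2) = 3.13 atm.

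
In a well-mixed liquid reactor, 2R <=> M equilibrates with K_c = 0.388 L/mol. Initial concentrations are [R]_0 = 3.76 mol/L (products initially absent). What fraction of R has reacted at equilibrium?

Let X = conversion of R; extent ξ = 3.76X/2 mol/L.
Concentrations: [R] = 3.76 − 3.76X; [M] = 1.88X.
K_c = [M] / ([R]^2).
This equals 0.388 at X = 0.561 (the root in 0 < X < 1).

X = 0.561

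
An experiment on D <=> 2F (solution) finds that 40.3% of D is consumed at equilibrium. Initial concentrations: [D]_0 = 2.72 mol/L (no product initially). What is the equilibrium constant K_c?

K_c = 2.96 mol/L

Let X = conversion of D.
Concentrations: [D] = 2.72 − 2.72X; [F] = 5.44X.
At X = 0.403: [D] = 1.62, [F] = 2.19.
K_c = [F]^2 / ([D]) = 2.96 mol/L.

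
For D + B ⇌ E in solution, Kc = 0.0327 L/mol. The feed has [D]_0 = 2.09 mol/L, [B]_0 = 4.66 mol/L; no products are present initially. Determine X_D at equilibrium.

X = 0.126

Let X = conversion of D; extent ξ = 2.09·X mol/L.
Concentrations: [D] = 2.09 − 2.09X; [B] = 4.66 − 2.09X; [E] = 2.09X.
Kc = [E] / ([D] [B]).
Equating to 0.0327 L/mol: the physical root is X = 0.126.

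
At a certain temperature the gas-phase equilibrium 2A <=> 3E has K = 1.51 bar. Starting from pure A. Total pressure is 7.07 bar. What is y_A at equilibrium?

Let X = conversion of A (basis 1 mol A); extent of reaction ξ = 0.5X.
Species balance: n_A = 1 − X; n_E = 1.5X.
Total moles n_T = 1 + 0.5X.
y_i = n_i/n_T, p_i = y_i·P. K = p_E^3 / (p_A^2).
Substituting and setting equal to 1.51 bar gives a polynomial in X; the root in (0,1) is X = 0.323.
Then n_A = 0.677, n_T = 1.16, so y_A = 0.583.

y_A = 0.583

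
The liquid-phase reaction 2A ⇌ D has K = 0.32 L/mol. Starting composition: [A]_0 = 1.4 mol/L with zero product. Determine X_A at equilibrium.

Let X = conversion of A; extent ξ = 1.4X/2 mol/L.
Concentrations: [A] = 1.4 − 1.4X; [D] = 0.7X.
K = [D] / ([A]^2).
Equating to 0.32 L/mol: the physical root is X = 0.363.

X = 0.363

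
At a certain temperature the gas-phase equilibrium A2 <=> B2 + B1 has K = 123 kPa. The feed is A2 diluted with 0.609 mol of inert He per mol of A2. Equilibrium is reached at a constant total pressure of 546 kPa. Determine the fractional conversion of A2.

Let X = conversion of A2 (basis 1 mol A2); extent of reaction ξ = X.
Species balance: n_A2 = 1 − X; n_B2 = X; n_B1 = X; n_I = 0.609 (inert).
n_T = Σnᵢ = 1.61 + X.
y_i = n_i/n_T, p_i = y_i·P. K = p_B2 p_B1 / (p_A2).
Substituting and setting equal to 123 kPa gives a polynomial in X; the root in (0,1) is X = 0.491.

X = 0.491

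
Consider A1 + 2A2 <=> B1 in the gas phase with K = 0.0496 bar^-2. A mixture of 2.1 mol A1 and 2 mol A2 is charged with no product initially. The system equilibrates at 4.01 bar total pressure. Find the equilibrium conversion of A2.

X = 0.254

Basis: 2 mol A2 initially; let X = conversion of A2. Extent ξ = X.
Species balance: n_A1 = 2.1 − X; n_A2 = 2 − 2X; n_B1 = X.
Summing: n_T = 4.1 − 2X.
y_i = n_i/n_T, p_i = y_i·P. K = p_B1 / (p_A1 p_A2^2).
Substituting and setting equal to 0.0496 bar^-2 gives a polynomial in X; the root in (0,1) is X = 0.254.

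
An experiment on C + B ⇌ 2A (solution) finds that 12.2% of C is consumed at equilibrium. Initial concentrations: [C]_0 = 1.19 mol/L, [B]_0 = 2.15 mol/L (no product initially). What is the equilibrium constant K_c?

K_c = 0.0402

Let X = conversion of C.
Concentrations: [C] = 1.19 − 1.19X; [B] = 2.15 − 1.19X; [A] = 2.38X.
At X = 0.122: [C] = 1.04, [B] = 2, [A] = 0.29.
K_c = [A]^2 / ([C] [B]) = 0.0402.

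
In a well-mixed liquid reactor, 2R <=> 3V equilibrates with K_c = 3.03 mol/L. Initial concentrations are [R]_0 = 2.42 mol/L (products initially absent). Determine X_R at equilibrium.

X = 0.470

Let X = conversion of R; extent ξ = 2.42X/2 mol/L.
Concentrations: [R] = 2.42 − 2.42X; [V] = 3.63X.
K_c = [V]^3 / ([R]^2).
Setting equal to 3.03 and solving for X on (0,1) gives X = 0.470.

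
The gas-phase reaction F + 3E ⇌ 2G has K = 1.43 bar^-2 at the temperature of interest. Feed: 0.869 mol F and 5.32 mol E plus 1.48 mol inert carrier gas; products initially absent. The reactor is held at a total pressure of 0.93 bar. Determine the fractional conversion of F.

X = 0.500

Take 0.869 mol F as basis and let X be its fractional conversion, so ξ = 0.869X.
Mole table: n_F = 0.869 − 0.869X; n_E = 5.32 − 2.61X; n_G = 1.74X; n_I = 1.48 (inert).
Total moles n_T = 7.67 − 1.74X.
With p_i = (n_i/n_T)P, K = p_G^2 / (p_F p_E^3).
This yields a degree-4 equation in X; solving on (0,1), X = 0.500.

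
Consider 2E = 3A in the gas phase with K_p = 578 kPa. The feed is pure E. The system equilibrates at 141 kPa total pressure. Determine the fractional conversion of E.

X = 0.616

Basis: 1 mol E initially; let X = conversion of E. Extent ξ = 0.5X.
Species balance: n_E = 1 − X; n_A = 1.5X.
Total moles n_T = 1 + 0.5X.
Mole fractions y_i = n_i/n_T; K_p = p_A^3 / (p_E^2) with p_i = y_i·P.
Equating to 578 kPa and solving on 0 < X < 1: X = 0.616.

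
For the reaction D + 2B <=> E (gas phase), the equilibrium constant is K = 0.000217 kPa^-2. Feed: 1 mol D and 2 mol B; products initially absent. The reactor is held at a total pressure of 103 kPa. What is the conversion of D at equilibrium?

X = 0.405

Let X = conversion of D (basis 1 mol D); extent of reaction ξ = X.
Species balance: n_D = 1 − X; n_B = 2 − 2X; n_E = X.
Summing: n_T = 3 − 2X.
Mole fractions y_i = n_i/n_T; K = p_E / (p_D p_B^2) with p_i = y_i·P.
Equating to 0.000217 kPa^-2 and solving on 0 < X < 1: X = 0.405.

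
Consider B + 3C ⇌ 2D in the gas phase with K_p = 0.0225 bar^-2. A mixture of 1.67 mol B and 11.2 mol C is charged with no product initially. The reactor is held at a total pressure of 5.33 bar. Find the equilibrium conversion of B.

X = 0.500

Let X = conversion of B (basis 1.67 mol B); extent of reaction ξ = 1.67X.
At extent ξ: n_B = 1.67 − 1.67X; n_C = 11.2 − 5.01X; n_D = 3.34X.
Total moles n_T = 12.9 − 3.34X.
y_i = n_i/n_T, p_i = y_i·P. K_p = p_D^2 / (p_B p_C^3).
Equating to 0.0225 bar^-2 and solving on 0 < X < 1: X = 0.500.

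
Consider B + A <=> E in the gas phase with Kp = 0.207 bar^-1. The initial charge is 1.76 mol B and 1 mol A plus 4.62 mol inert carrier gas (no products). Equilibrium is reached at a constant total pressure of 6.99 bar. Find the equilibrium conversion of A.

Take 1 mol A as basis and let X be its fractional conversion, so ξ = X.
Mole table: n_B = 1.76 − X; n_A = 1 − X; n_E = X; n_I = 4.62 (inert).
n_T = Σnᵢ = 7.38 − X.
y_i = n_i/n_T, p_i = y_i·P. Kp = p_E / (p_B p_A).
This yields a degree-2 equation in X; solving on (0,1), X = 0.236.

X = 0.236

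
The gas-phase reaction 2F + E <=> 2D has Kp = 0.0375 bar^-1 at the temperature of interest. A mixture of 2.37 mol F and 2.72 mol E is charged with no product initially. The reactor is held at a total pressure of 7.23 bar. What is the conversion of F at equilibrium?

Take 2.37 mol F as basis and let X be its fractional conversion, so ξ = 1.19X.
At extent ξ: n_F = 2.37 − 2.37X; n_E = 2.72 − 1.19X; n_D = 2.37X.
Total moles n_T = 5.09 − 1.19X.
y_i = n_i/n_T, p_i = y_i·P. Kp = p_D^2 / (p_F^2 p_E).
This yields a degree-3 equation in X; solving on (0,1), X = 0.270.

X = 0.270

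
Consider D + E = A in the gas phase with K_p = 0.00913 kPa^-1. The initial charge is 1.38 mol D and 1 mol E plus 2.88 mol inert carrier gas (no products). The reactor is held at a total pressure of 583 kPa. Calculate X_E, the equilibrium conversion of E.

X = 0.497

Take 1 mol E as basis and let X be its fractional conversion, so ξ = X.
At extent ξ: n_D = 1.38 − X; n_E = 1 − X; n_A = X; n_I = 2.88 (inert).
Summing: n_T = 5.26 − X.
y_i = n_i/n_T, p_i = y_i·P. K_p = p_A / (p_D p_E).
Equating to 0.00913 kPa^-1 and solving on 0 < X < 1: X = 0.497.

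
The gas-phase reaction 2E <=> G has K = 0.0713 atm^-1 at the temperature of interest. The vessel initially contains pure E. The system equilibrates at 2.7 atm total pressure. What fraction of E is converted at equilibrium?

X = 0.248

Let X = conversion of E (basis 1 mol E); extent of reaction ξ = 0.5X.
Species balance: n_E = 1 − X; n_G = 0.5X.
Total moles n_T = 1 − 0.5X.
y_i = n_i/n_T, p_i = y_i·P. K = p_G / (p_E^2).
Substituting and setting equal to 0.0713 atm^-1 gives a polynomial in X; the root in (0,1) is X = 0.248.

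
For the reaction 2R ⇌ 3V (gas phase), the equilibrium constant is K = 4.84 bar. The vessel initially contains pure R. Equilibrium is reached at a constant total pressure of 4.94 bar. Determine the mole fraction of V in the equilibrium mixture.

y_V = 0.568

Take 1 mol R as basis and let X be its fractional conversion, so ξ = 0.5X.
At extent ξ: n_R = 1 − X; n_V = 1.5X.
Total moles n_T = 1 + 0.5X.
With p_i = (n_i/n_T)P, K = p_V^3 / (p_R^2).
Setting this equal to 4.84 bar and taking the physical root (0 < X < 1) gives X = 0.467.
Then n_V = 0.7, n_T = 1.23, so y_V = 0.568.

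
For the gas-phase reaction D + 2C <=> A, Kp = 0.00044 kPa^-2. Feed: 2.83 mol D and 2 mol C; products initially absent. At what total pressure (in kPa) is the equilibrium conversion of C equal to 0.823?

P = 275 kPa

Let X = conversion of C (basis 2 mol C); extent of reaction ξ = X.
At extent ξ: n_D = 2.83 − X; n_C = 2 − 2X; n_A = X.
Summing: n_T = 4.83 − 2X.
Kp = p_A / (p_D p_C^2) with p_i = (n_i/n_T)·P.
At X = 0.823: the mole-fraction product g(X) = Π y_i^ν_i = 33.17. Since Kp = g(X)·P^{-2}, P = (g/Kp)^(1/2) = (33.17/0.00044)^(1/2) = 275 kPa.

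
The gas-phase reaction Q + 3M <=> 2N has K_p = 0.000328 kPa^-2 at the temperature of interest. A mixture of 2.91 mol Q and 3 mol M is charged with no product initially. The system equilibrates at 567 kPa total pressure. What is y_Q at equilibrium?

y_Q = 0.490

Let X = conversion of M (basis 3 mol M); extent of reaction ξ = X.
Moles: n_Q = 2.91 − X; n_M = 3 − 3X; n_N = 2X.
n_T = Σnᵢ = 5.91 − 2X.
With p_i = (n_i/n_T)P, K_p = p_N^2 / (p_Q p_M^3).
Setting this equal to 0.000328 kPa^-2 and taking the physical root (0 < X < 1) gives X = 0.801.
Then n_Q = 2.11, n_T = 4.31, so y_Q = 0.490.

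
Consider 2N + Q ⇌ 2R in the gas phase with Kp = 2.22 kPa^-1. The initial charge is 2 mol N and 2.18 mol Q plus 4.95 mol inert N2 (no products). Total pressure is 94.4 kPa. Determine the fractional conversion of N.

Take 2 mol N as basis and let X be its fractional conversion, so ξ = X.
At extent ξ: n_N = 2 − 2X; n_Q = 2.18 − X; n_R = 2X; n_I = 4.95 (inert).
n_T = Σnᵢ = 9.13 − X.
y_i = n_i/n_T, p_i = y_i·P. Kp = p_R^2 / (p_N^2 p_Q).
This yields a degree-3 equation in X; solving on (0,1), X = 0.853.

X = 0.853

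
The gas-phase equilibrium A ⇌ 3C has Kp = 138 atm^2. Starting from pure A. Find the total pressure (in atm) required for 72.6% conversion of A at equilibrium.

P = 4.69 atm

Basis: 1 mol A initially; let X = conversion of A. Extent ξ = X.
Mole table: n_A = 1 − X; n_C = 3X.
n_T = Σnᵢ = 1 + 2X.
Kp = p_C^3 / (p_A) with p_i = (n_i/n_T)·P.
At X = 0.726: the mole-fraction product g(X) = Π y_i^ν_i = 6.272. Since Kp = g(X)·P^{2}, P = (Kp/g)^(1/2) = (138/6.272)^(1/2) = 4.69 atm.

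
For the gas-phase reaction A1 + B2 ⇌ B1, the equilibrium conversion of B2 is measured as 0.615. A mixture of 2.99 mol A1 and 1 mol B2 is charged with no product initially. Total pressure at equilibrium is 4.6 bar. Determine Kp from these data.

Kp = 0.493 bar^-1

Take 1 mol B2 as basis and let X be its fractional conversion, so ξ = X.
At extent ξ: n_A1 = 2.99 − X; n_B2 = 1 − X; n_B1 = X.
Summing: n_T = 3.99 − X.
At X = 0.615: n_A1 = 2.38, n_B2 = 0.385, n_B1 = 0.615, n_T = 3.38.
p_i = (n_i/n_T)·P. Kp = p_B1 / (p_A1 p_B2) = 0.493 bar^-1.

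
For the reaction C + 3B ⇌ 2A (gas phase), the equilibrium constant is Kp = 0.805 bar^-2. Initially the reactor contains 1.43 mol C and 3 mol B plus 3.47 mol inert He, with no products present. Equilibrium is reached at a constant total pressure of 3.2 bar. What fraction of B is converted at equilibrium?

Let X = conversion of B (basis 3 mol B); extent of reaction ξ = X.
Species balance: n_C = 1.43 − X; n_B = 3 − 3X; n_A = 2X; n_I = 3.47 (inert).
n_T = Σnᵢ = 7.9 − 2X.
Mole fractions y_i = n_i/n_T; Kp = p_A^2 / (p_C p_B^3) with p_i = y_i·P.
Substituting and setting equal to 0.805 bar^-2 gives a polynomial in X; the root in (0,1) is X = 0.441.

X = 0.441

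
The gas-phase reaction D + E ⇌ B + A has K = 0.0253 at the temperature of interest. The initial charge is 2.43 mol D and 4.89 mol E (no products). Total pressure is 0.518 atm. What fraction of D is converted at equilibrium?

Basis: 2.43 mol D initially; let X = conversion of D. Extent ξ = 2.43X.
Mole table: n_D = 2.43 − 2.43X; n_E = 4.89 − 2.43X; n_B = 2.43X; n_A = 2.43X.
Total moles n_T = 7.32 (Δν = 0, constant).
Mole fractions y_i = n_i/n_T; K = p_B p_A / (p_D p_E) with p_i = y_i·P.
This yields a degree-2 equation in X; solving on (0,1), X = 0.193.

X = 0.193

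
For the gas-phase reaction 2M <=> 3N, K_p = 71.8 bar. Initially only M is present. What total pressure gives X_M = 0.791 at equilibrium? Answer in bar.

P = 2.62 bar

Let X = conversion of M (basis 1 mol M); extent of reaction ξ = 0.5X.
At extent ξ: n_M = 1 − X; n_N = 1.5X.
n_T = Σnᵢ = 1 + 0.5X.
K_p = p_N^3 / (p_M^2) with p_i = (n_i/n_T)·P.
At X = 0.791: the mole-fraction product g(X) = Π y_i^ν_i = 27.4. Since K_p = g(X)·P^{1}, P = (K_p/g)^(1/1) = (71.8/27.4)^(1/1) = 2.62 bar.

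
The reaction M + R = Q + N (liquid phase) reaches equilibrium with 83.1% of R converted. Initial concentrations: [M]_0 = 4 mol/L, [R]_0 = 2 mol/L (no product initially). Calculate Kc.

Let X = conversion of R.
Concentrations: [M] = 4 − 2X; [R] = 2 − 2X; [Q] = 2X; [N] = 2X.
At X = 0.831: [M] = 2.34, [R] = 0.338, [Q] = 1.66, [N] = 1.66.
Kc = [Q] [N] / ([M] [R]) = 3.5.

Kc = 3.5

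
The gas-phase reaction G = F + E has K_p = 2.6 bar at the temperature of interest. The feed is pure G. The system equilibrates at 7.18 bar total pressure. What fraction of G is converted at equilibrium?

Basis: 1 mol G initially; let X = conversion of G. Extent ξ = X.
At extent ξ: n_G = 1 − X; n_F = X; n_E = X.
Total moles n_T = 1 + X.
Mole fractions y_i = n_i/n_T; K_p = p_F p_E / (p_G) with p_i = y_i·P.
This yields a degree-2 equation in X; solving on (0,1), X = 0.516.

X = 0.516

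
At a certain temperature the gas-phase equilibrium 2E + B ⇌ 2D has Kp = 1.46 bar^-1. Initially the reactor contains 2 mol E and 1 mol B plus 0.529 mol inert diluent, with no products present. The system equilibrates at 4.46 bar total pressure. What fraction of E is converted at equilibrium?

Take 2 mol E as basis and let X be its fractional conversion, so ξ = X.
Moles: n_E = 2 − 2X; n_B = 1 − X; n_D = 2X; n_I = 0.529 (inert).
n_T = Σnᵢ = 3.53 − X.
y_i = n_i/n_T, p_i = y_i·P. Kp = p_D^2 / (p_E^2 p_B).
Substituting and setting equal to 1.46 bar^-1 gives a polynomial in X; the root in (0,1) is X = 0.507.

X = 0.507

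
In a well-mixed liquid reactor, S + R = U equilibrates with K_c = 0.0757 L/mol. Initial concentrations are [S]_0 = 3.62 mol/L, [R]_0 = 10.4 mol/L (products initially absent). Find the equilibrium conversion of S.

X = 0.404

Let X = conversion of S; extent ξ = 3.62·X mol/L.
Concentrations: [S] = 3.62 − 3.62X; [R] = 10.4 − 3.62X; [U] = 3.62X.
K_c = [U] / ([S] [R]).
Equating to 0.0757 L/mol: the physical root is X = 0.404.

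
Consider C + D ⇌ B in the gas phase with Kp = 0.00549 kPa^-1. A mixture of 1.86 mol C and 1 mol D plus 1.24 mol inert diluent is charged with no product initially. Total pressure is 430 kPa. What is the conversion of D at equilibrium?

Take 1 mol D as basis and let X be its fractional conversion, so ξ = X.
Species balance: n_C = 1.86 − X; n_D = 1 − X; n_B = X; n_I = 1.24 (inert).
Total moles n_T = 4.1 − X.
Mole fractions y_i = n_i/n_T; Kp = p_B / (p_C p_D) with p_i = y_i·P.
Setting this equal to 0.00549 kPa^-1 and taking the physical root (0 < X < 1) gives X = 0.474.

X = 0.474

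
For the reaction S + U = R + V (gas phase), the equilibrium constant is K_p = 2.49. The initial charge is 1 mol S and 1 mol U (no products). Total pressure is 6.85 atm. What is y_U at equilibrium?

Take 1 mol S as basis and let X be its fractional conversion, so ξ = X.
At extent ξ: n_S = 1 − X; n_U = 1 − X; n_R = X; n_V = X.
n_T stays at 2 (no change in mole number).
Mole fractions y_i = n_i/n_T; K_p = p_R p_V / (p_S p_U) with p_i = y_i·P.
Setting this equal to 2.49 and taking the physical root (0 < X < 1) gives X = 0.612.
Then n_U = 0.388, n_T = 2, so y_U = 0.194.

y_U = 0.194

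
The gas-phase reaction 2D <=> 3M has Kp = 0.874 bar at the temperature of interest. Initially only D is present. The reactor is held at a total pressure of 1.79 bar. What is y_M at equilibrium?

y_M = 0.498

Basis: 1 mol D initially; let X = conversion of D. Extent ξ = 0.5X.
Species balance: n_D = 1 − X; n_M = 1.5X.
n_T = Σnᵢ = 1 + 0.5X.
Mole fractions y_i = n_i/n_T; Kp = p_M^3 / (p_D^2) with p_i = y_i·P.
This yields a degree-3 equation in X; solving on (0,1), X = 0.398.
Then n_M = 0.597, n_T = 1.2, so y_M = 0.498.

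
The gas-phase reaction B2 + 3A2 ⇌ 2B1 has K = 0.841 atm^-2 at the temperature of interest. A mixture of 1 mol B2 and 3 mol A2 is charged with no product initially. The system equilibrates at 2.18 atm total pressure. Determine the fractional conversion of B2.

Let X = conversion of B2 (basis 1 mol B2); extent of reaction ξ = X.
Moles: n_B2 = 1 − X; n_A2 = 3 − 3X; n_B1 = 2X.
Summing: n_T = 4 − 2X.
Mole fractions y_i = n_i/n_T; K = p_B1^2 / (p_B2 p_A2^3) with p_i = y_i·P.
Equating to 0.841 atm^-2 and solving on 0 < X < 1: X = 0.473.

X = 0.473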